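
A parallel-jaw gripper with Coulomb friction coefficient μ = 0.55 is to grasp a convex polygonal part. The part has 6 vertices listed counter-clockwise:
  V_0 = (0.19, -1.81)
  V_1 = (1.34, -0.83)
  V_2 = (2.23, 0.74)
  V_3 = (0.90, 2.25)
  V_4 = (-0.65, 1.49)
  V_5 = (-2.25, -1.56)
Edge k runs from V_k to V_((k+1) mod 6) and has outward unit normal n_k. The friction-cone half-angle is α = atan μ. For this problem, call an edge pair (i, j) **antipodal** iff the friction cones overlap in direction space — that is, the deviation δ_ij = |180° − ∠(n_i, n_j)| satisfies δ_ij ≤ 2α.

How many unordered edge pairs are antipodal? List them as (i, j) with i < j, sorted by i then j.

α = atan 0.55 = 28.81°;  2α = 57.62°
n_0 = (+0.6486, -0.7611)
n_1 = (+0.8699, -0.4932)
n_2 = (+0.7504, +0.6610)
n_3 = (-0.4402, +0.8979)
n_4 = (-0.8855, +0.4645)
n_5 = (-0.1019, -0.9948)
  (0,1): δ = 159.98°  ·
  (0,2): δ = 89.06°  ·
  (0,3): δ = 14.32°  ✓
  (0,4): δ = 21.88°  ✓
  (0,5): δ = 133.71°  ·
  (1,2): δ = 109.08°  ·
  (1,3): δ = 34.33°  ✓
  (1,4): δ = 1.87°  ✓
  (1,5): δ = 113.70°  ·
  (2,3): δ = 105.25°  ·
  (2,4): δ = 69.05°  ·
  (2,5): δ = 42.78°  ✓
  (3,4): δ = 143.80°  ·
  (3,5): δ = 31.97°  ✓
  (4,5): δ = 68.17°  ·
antipodal pairs: 6

count = 6; pairs: (0,3), (0,4), (1,3), (1,4), (2,5), (3,5)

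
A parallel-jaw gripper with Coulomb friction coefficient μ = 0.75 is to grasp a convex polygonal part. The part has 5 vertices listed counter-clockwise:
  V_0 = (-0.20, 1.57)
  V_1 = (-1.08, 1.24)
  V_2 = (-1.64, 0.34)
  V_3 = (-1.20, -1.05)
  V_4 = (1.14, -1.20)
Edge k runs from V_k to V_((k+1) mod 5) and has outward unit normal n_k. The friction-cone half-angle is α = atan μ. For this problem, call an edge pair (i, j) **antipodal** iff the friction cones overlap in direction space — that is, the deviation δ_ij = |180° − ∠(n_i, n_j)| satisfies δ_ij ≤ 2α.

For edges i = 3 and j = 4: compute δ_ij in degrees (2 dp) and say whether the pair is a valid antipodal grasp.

δ = 60.52°, valid

α = atan 0.75 = 36.87°;  2α = 73.74°
edge 3: e_3 = (+2.34, -0.15);  n_3 = (-0.0640, -0.9980)
edge 4: e_4 = (-1.34, +2.77);  n_4 = (+0.9002, +0.4355)
∠(n_3, n_4) = 119.48°
δ = |180° − 119.48°| = 60.52°
60.52° ≤ 2α = 73.74°  →  valid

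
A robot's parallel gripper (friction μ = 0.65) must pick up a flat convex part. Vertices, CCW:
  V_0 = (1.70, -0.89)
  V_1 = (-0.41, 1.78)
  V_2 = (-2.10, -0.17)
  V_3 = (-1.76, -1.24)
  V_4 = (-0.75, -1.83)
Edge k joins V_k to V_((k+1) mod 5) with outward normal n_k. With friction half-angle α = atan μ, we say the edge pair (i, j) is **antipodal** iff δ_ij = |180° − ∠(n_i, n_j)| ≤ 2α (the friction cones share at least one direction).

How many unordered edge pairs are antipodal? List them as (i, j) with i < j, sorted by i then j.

count = 3; pairs: (0,2), (0,3), (1,4)

α = atan 0.65 = 33.02°;  2α = 66.05°
n_0 = (+0.7846, +0.6200)
n_1 = (-0.7557, +0.6549)
n_2 = (-0.9530, -0.3028)
n_3 = (-0.5044, -0.8635)
n_4 = (+0.3582, -0.9336)
  (0,1): δ = 79.23°  ·
  (0,2): δ = 20.69°  ✓
  (0,3): δ = 21.39°  ✓
  (0,4): δ = 72.67°  ·
  (1,2): δ = 121.46°  ·
  (1,3): δ = 79.38°  ·
  (1,4): δ = 28.10°  ✓
  (2,3): δ = 137.92°  ·
  (2,4): δ = 86.64°  ·
  (3,4): δ = 128.72°  ·
antipodal pairs: 3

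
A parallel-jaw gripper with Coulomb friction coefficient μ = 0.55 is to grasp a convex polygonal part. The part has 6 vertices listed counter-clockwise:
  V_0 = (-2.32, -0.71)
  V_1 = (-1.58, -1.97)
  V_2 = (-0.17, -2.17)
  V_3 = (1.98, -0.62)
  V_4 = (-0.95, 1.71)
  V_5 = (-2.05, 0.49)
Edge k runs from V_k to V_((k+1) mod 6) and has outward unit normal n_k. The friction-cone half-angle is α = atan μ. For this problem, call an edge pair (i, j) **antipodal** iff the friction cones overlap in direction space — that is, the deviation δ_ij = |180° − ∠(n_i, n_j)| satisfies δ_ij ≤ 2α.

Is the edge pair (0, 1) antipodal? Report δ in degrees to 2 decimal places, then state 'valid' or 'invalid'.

δ = 128.50°, invalid

α = atan 0.55 = 28.81°;  2α = 57.62°
edge 0: e_0 = (+0.74, -1.26);  n_0 = (-0.8623, -0.5064)
edge 1: e_1 = (+1.41, -0.20);  n_1 = (-0.1404, -0.9901)
∠(n_0, n_1) = 51.50°
δ = |180° − 51.50°| = 128.50°
128.50° > 2α = 57.62°  →  invalid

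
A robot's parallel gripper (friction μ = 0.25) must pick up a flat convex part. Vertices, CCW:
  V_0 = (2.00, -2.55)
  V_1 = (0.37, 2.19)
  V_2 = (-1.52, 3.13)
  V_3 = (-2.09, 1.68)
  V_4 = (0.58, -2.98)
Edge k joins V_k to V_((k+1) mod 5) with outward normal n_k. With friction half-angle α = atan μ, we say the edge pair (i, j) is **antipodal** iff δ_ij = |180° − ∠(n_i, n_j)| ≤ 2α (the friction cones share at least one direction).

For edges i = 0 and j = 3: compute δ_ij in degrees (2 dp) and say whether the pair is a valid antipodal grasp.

α = atan 0.25 = 14.04°;  2α = 28.07°
edge 0: e_0 = (-1.63, +4.74);  n_0 = (+0.9456, +0.3252)
edge 3: e_3 = (+2.67, -4.66);  n_3 = (-0.8677, -0.4971)
∠(n_0, n_3) = 169.17°
δ = |180° − 169.17°| = 10.83°
10.83° ≤ 2α = 28.07°  →  valid

δ = 10.83°, valid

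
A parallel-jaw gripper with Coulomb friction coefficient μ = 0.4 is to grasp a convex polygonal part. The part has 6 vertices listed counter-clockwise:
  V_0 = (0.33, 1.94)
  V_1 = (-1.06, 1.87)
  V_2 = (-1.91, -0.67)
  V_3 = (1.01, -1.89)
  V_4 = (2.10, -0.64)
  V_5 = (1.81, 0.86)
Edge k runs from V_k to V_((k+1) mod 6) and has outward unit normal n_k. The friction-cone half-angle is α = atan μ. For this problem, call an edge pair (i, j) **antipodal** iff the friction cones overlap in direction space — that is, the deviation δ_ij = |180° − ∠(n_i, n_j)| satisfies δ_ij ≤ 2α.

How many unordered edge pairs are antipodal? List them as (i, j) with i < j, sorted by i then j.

count = 4; pairs: (0,2), (1,3), (1,4), (2,5)

α = atan 0.4 = 21.80°;  2α = 43.60°
n_0 = (-0.0503, +0.9987)
n_1 = (-0.9483, +0.3173)
n_2 = (-0.3855, -0.9227)
n_3 = (+0.7537, -0.6572)
n_4 = (+0.9818, +0.1898)
n_5 = (+0.5895, +0.8078)
  (0,1): δ = 111.39°  ·
  (0,2): δ = 25.56°  ✓
  (0,3): δ = 46.03°  ·
  (0,4): δ = 98.06°  ·
  (0,5): δ = 141.00°  ·
  (1,2): δ = 94.17°  ·
  (1,3): δ = 22.59°  ✓
  (1,4): δ = 29.44°  ✓
  (1,5): δ = 72.38°  ·
  (2,3): δ = 108.41°  ·
  (2,4): δ = 56.38°  ·
  (2,5): δ = 13.44°  ✓
  (3,4): δ = 127.97°  ·
  (3,5): δ = 85.03°  ·
  (4,5): δ = 137.06°  ·
antipodal pairs: 4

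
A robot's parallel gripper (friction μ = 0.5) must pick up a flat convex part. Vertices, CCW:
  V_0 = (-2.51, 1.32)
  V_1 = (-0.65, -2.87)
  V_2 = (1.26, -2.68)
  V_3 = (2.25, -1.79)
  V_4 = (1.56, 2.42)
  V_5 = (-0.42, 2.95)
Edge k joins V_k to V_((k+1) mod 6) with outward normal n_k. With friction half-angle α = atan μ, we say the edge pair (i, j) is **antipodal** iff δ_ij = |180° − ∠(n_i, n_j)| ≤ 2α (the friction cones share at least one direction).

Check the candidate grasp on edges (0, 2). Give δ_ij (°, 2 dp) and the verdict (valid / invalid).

δ = 71.98°, invalid

α = atan 0.5 = 26.57°;  2α = 53.13°
edge 0: e_0 = (+1.86, -4.19);  n_0 = (-0.9140, -0.4057)
edge 2: e_2 = (+0.99, +0.89);  n_2 = (+0.6685, -0.7437)
∠(n_0, n_2) = 108.02°
δ = |180° − 108.02°| = 71.98°
71.98° > 2α = 53.13°  →  invalid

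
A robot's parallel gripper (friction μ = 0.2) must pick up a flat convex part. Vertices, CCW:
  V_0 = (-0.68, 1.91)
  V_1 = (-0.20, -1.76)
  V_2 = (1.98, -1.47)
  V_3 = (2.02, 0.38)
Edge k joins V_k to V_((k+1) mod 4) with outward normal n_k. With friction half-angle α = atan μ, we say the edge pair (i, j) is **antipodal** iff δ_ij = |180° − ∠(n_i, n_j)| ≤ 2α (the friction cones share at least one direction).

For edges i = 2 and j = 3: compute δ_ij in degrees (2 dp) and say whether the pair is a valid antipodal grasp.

δ = 118.30°, invalid

α = atan 0.2 = 11.31°;  2α = 22.62°
edge 2: e_2 = (+0.04, +1.85);  n_2 = (+0.9998, -0.0216)
edge 3: e_3 = (-2.70, +1.53);  n_3 = (+0.4930, +0.8700)
∠(n_2, n_3) = 61.70°
δ = |180° − 61.70°| = 118.30°
118.30° > 2α = 22.62°  →  invalid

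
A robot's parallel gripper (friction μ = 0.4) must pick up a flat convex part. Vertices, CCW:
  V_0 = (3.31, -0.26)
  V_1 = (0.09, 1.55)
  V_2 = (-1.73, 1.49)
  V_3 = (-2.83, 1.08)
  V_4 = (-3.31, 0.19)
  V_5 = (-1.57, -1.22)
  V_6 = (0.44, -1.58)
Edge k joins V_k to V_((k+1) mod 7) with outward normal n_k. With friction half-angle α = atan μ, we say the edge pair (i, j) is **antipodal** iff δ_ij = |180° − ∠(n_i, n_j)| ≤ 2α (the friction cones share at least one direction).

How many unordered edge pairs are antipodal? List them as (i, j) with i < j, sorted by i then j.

count = 8; pairs: (0,4), (0,5), (1,4), (1,5), (1,6), (2,5), (2,6), (3,6)

α = atan 0.4 = 21.80°;  2α = 43.60°
n_0 = (+0.4900, +0.8717)
n_1 = (-0.0329, +0.9995)
n_2 = (-0.3493, +0.9370)
n_3 = (-0.8802, +0.4747)
n_4 = (-0.6296, -0.7769)
n_5 = (-0.1763, -0.9843)
n_6 = (+0.4179, -0.9085)
  (0,1): δ = 148.77°  ·
  (0,2): δ = 130.22°  ·
  (0,3): δ = 89.00°  ·
  (0,4): δ = 9.68°  ✓
  (0,5): δ = 19.19°  ✓
  (0,6): δ = 54.04°  ·
  (1,2): δ = 161.45°  ·
  (1,3): δ = 120.23°  ·
  (1,4): δ = 40.91°  ✓
  (1,5): δ = 12.04°  ✓
  (1,6): δ = 22.81°  ✓
  (2,3): δ = 138.78°  ·
  (2,4): δ = 59.46°  ·
  (2,5): δ = 30.60°  ✓
  (2,6): δ = 4.26°  ✓
  (3,4): δ = 100.68°  ·
  (3,5): δ = 71.82°  ·
  (3,6): δ = 36.96°  ✓
  (4,5): δ = 151.13°  ·
  (4,6): δ = 116.28°  ·
  (5,6): δ = 145.15°  ·
antipodal pairs: 8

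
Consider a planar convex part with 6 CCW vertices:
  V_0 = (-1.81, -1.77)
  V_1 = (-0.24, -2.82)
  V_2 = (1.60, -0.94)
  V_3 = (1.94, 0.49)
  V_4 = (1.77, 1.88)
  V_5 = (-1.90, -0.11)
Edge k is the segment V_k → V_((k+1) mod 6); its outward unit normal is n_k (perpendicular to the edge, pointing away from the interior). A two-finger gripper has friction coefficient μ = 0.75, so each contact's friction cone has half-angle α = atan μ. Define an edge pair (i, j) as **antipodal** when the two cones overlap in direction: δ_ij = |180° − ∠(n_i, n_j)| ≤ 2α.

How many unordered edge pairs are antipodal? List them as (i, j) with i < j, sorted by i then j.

count = 9; pairs: (0,2), (0,3), (0,4), (1,4), (1,5), (2,4), (2,5), (3,4), (3,5)

α = atan 0.75 = 36.87°;  2α = 73.74°
n_0 = (-0.5559, -0.8312)
n_1 = (+0.7147, -0.6995)
n_2 = (+0.9729, -0.2313)
n_3 = (+0.9926, +0.1214)
n_4 = (-0.4767, +0.8791)
n_5 = (-0.9985, -0.0541)
  (0,1): δ = 100.61°  ·
  (0,2): δ = 69.60°  ✓
  (0,3): δ = 49.25°  ✓
  (0,4): δ = 62.24°  ✓
  (0,5): δ = 126.88°  ·
  (1,2): δ = 148.99°  ·
  (1,3): δ = 128.64°  ·
  (1,4): δ = 17.15°  ✓
  (1,5): δ = 47.49°  ✓
  (2,3): δ = 159.65°  ·
  (2,4): δ = 48.16°  ✓
  (2,5): δ = 16.48°  ✓
  (3,4): δ = 68.50°  ✓
  (3,5): δ = 3.87°  ✓
  (4,5): δ = 115.36°  ·
antipodal pairs: 9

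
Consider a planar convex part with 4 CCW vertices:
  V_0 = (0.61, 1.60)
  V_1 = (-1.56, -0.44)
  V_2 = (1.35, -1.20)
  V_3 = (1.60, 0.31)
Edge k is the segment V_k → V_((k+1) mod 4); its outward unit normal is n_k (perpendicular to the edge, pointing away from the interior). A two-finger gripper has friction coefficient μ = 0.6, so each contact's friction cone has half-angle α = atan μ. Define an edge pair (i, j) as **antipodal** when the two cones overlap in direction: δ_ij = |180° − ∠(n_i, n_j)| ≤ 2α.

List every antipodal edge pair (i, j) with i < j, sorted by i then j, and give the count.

α = atan 0.6 = 30.96°;  2α = 61.93°
n_0 = (-0.6849, +0.7286)
n_1 = (-0.2527, -0.9675)
n_2 = (+0.9866, -0.1633)
n_3 = (+0.7933, +0.6088)
  (0,1): δ = 57.87°  ✓
  (0,2): δ = 37.37°  ✓
  (0,3): δ = 84.27°  ·
  (1,2): δ = 84.76°  ·
  (1,3): δ = 37.86°  ✓
  (2,3): δ = 133.10°  ·
antipodal pairs: 3

count = 3; pairs: (0,1), (0,2), (1,3)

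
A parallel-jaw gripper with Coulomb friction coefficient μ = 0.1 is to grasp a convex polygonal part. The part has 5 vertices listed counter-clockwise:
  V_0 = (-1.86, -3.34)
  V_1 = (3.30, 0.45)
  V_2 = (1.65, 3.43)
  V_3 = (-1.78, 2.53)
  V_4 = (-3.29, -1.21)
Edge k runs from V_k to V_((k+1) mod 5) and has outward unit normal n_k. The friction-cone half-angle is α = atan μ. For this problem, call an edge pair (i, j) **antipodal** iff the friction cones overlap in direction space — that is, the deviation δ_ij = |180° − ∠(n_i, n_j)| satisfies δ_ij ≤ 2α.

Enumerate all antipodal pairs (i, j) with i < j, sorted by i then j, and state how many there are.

count = 1; pairs: (1,4)

α = atan 0.1 = 5.71°;  2α = 11.42°
n_0 = (+0.5920, -0.8060)
n_1 = (+0.8748, +0.4844)
n_2 = (-0.2538, +0.9673)
n_3 = (-0.9273, +0.3744)
n_4 = (-0.8302, -0.5574)
  (0,1): δ = 97.32°  ·
  (0,2): δ = 21.59°  ·
  (0,3): δ = 31.72°  ·
  (0,4): δ = 87.58°  ·
  (1,2): δ = 104.27°  ·
  (1,3): δ = 50.96°  ·
  (1,4): δ = 4.90°  ✓
  (2,3): δ = 126.69°  ·
  (2,4): δ = 70.83°  ·
  (3,4): δ = 124.14°  ·
antipodal pairs: 1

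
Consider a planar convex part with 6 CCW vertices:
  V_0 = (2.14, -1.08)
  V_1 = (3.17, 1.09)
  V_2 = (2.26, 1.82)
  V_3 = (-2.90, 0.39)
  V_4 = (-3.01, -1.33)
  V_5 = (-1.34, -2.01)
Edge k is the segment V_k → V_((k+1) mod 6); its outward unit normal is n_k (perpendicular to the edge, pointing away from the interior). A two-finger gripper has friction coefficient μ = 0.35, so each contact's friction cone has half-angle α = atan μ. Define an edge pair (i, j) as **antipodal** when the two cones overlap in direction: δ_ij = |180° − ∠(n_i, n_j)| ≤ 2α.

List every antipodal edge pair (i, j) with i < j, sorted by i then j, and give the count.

count = 4; pairs: (0,3), (1,4), (2,4), (2,5)

α = atan 0.35 = 19.29°;  2α = 38.58°
n_0 = (+0.9034, -0.4288)
n_1 = (+0.6257, +0.7800)
n_2 = (-0.2671, +0.9637)
n_3 = (-0.9980, +0.0638)
n_4 = (-0.3771, -0.9262)
n_5 = (+0.2582, -0.9661)
  (0,1): δ = 103.34°  ·
  (0,2): δ = 49.12°  ·
  (0,3): δ = 21.73°  ✓
  (0,4): δ = 93.24°  ·
  (0,5): δ = 130.35°  ·
  (1,2): δ = 125.77°  ·
  (1,3): δ = 54.92°  ·
  (1,4): δ = 16.58°  ✓
  (1,5): δ = 53.70°  ·
  (2,3): δ = 109.15°  ·
  (2,4): δ = 37.65°  ✓
  (2,5): δ = 0.53°  ✓
  (3,4): δ = 108.50°  ·
  (3,5): δ = 71.38°  ·
  (4,5): δ = 142.88°  ·
antipodal pairs: 4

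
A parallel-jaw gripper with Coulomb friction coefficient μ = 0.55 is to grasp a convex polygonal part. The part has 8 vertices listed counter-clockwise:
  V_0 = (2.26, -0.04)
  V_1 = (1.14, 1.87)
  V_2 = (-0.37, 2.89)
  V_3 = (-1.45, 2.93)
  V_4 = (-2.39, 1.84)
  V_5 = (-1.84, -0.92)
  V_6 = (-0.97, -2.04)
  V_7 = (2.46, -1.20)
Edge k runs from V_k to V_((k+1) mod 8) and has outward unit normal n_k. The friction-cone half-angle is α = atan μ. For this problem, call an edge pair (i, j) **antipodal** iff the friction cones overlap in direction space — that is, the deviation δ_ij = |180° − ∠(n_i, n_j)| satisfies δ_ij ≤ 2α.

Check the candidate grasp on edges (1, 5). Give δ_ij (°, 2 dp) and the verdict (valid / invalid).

δ = 18.12°, valid

α = atan 0.55 = 28.81°;  2α = 57.62°
edge 1: e_1 = (-1.51, +1.02);  n_1 = (+0.5598, +0.8287)
edge 5: e_5 = (+0.87, -1.12);  n_5 = (-0.7897, -0.6135)
∠(n_1, n_5) = 161.88°
δ = |180° − 161.88°| = 18.12°
18.12° ≤ 2α = 57.62°  →  valid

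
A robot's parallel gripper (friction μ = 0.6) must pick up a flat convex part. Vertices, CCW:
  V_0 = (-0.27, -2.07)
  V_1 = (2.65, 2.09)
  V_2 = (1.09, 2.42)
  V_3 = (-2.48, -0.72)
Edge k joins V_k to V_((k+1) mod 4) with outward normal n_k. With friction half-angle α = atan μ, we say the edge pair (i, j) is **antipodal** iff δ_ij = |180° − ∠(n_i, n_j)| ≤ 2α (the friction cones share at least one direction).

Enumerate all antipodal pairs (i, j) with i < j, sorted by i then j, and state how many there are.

α = atan 0.6 = 30.96°;  2α = 61.93°
n_0 = (+0.8185, -0.5745)
n_1 = (+0.2070, +0.9783)
n_2 = (-0.6604, +0.7509)
n_3 = (-0.5213, -0.8534)
  (0,1): δ = 66.88°  ·
  (0,2): δ = 13.60°  ✓
  (0,3): δ = 93.65°  ·
  (1,2): δ = 126.72°  ·
  (1,3): δ = 19.47°  ✓
  (2,3): δ = 72.75°  ·
antipodal pairs: 2

count = 2; pairs: (0,2), (1,3)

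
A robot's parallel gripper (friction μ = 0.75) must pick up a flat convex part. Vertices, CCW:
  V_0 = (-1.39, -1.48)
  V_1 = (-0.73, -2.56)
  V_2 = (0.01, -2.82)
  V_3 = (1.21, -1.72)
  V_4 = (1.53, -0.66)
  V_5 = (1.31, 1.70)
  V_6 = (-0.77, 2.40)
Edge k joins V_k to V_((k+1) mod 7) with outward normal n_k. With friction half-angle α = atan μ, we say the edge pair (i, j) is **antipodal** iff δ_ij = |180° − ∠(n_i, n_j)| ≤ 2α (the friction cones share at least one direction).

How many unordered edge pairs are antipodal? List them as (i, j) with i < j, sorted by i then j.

α = atan 0.75 = 36.87°;  2α = 73.74°
n_0 = (-0.8533, -0.5215)
n_1 = (-0.3315, -0.9435)
n_2 = (+0.6757, -0.7372)
n_3 = (+0.9573, -0.2890)
n_4 = (+0.9957, +0.0928)
n_5 = (+0.3190, +0.9478)
n_6 = (-0.9875, +0.1578)
  (0,1): δ = 140.79°  ·
  (0,2): δ = 78.92°  ·
  (0,3): δ = 48.23°  ✓
  (0,4): δ = 26.10°  ✓
  (0,5): δ = 39.97°  ✓
  (0,6): δ = 139.49°  ·
  (1,2): δ = 118.13°  ·
  (1,3): δ = 87.44°  ·
  (1,4): δ = 65.32°  ✓
  (1,5): δ = 0.76°  ✓
  (1,6): δ = 100.28°  ·
  (2,3): δ = 149.31°  ·
  (2,4): δ = 127.18°  ·
  (2,5): δ = 61.11°  ✓
  (2,6): δ = 38.41°  ✓
  (3,4): δ = 157.88°  ·
  (3,5): δ = 91.80°  ·
  (3,6): δ = 7.72°  ✓
  (4,5): δ = 113.93°  ·
  (4,6): δ = 14.40°  ✓
  (5,6): δ = 80.48°  ·
antipodal pairs: 9

count = 9; pairs: (0,3), (0,4), (0,5), (1,4), (1,5), (2,5), (2,6), (3,6), (4,6)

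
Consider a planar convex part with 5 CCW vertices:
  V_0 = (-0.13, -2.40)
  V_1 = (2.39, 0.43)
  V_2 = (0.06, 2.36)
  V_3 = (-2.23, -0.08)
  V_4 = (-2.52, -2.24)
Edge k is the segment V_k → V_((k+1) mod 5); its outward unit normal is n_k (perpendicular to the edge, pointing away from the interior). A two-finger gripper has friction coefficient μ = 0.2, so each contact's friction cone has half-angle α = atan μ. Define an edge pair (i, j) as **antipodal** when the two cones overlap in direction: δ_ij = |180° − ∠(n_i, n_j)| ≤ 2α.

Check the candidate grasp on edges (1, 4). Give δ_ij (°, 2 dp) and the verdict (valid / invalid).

α = atan 0.2 = 11.31°;  2α = 22.62°
edge 1: e_1 = (-2.33, +1.93);  n_1 = (+0.6379, +0.7701)
edge 4: e_4 = (+2.39, -0.16);  n_4 = (-0.0668, -0.9978)
∠(n_1, n_4) = 144.19°
δ = |180° − 144.19°| = 35.81°
35.81° > 2α = 22.62°  →  invalid

δ = 35.81°, invalid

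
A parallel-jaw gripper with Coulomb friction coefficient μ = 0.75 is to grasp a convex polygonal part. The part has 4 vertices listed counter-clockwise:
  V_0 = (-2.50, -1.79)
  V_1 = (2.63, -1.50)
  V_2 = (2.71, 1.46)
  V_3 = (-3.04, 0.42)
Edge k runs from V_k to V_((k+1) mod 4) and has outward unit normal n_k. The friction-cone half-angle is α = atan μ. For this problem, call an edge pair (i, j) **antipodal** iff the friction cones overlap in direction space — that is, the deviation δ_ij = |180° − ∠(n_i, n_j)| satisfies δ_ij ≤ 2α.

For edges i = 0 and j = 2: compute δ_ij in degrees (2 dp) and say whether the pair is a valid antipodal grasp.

δ = 7.02°, valid

α = atan 0.75 = 36.87°;  2α = 73.74°
edge 0: e_0 = (+5.13, +0.29);  n_0 = (+0.0564, -0.9984)
edge 2: e_2 = (-5.75, -1.04);  n_2 = (-0.1780, +0.9840)
∠(n_0, n_2) = 172.98°
δ = |180° − 172.98°| = 7.02°
7.02° ≤ 2α = 73.74°  →  valid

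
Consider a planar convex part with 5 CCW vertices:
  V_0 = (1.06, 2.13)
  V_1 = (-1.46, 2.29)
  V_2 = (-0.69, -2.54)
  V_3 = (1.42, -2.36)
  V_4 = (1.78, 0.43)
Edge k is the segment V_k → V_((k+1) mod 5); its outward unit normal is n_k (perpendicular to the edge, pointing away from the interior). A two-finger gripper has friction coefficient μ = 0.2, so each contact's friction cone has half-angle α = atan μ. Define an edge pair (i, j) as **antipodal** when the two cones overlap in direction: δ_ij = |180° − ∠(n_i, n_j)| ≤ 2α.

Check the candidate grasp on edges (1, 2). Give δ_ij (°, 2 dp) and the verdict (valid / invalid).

α = atan 0.2 = 11.31°;  2α = 22.62°
edge 1: e_1 = (+0.77, -4.83);  n_1 = (-0.9875, -0.1574)
edge 2: e_2 = (+2.11, +0.18);  n_2 = (+0.0850, -0.9964)
∠(n_1, n_2) = 85.82°
δ = |180° − 85.82°| = 94.18°
94.18° > 2α = 22.62°  →  invalid

δ = 94.18°, invalid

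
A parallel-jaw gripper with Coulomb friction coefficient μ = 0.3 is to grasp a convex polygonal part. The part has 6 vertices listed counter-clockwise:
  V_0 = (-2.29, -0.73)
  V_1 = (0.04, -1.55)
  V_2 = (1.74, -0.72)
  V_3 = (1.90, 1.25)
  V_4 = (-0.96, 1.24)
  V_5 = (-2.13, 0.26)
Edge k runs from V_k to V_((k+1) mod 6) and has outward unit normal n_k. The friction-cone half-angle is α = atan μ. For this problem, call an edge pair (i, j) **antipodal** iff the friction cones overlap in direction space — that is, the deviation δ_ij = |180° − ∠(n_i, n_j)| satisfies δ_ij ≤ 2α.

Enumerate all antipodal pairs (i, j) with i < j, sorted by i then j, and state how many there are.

count = 4; pairs: (0,3), (1,3), (1,4), (2,5)

α = atan 0.3 = 16.70°;  2α = 33.40°
n_0 = (-0.3320, -0.9433)
n_1 = (+0.4387, -0.8986)
n_2 = (+0.9967, -0.0810)
n_3 = (-0.0035, +1.0000)
n_4 = (-0.6421, +0.7666)
n_5 = (-0.9872, +0.1595)
  (0,1): δ = 134.59°  ·
  (0,2): δ = 75.25°  ·
  (0,3): δ = 19.59°  ✓
  (0,4): δ = 59.34°  ·
  (0,5): δ = 100.21°  ·
  (1,2): δ = 120.67°  ·
  (1,3): δ = 25.82°  ✓
  (1,4): δ = 13.93°  ✓
  (1,5): δ = 54.80°  ·
  (2,3): δ = 85.16°  ·
  (2,4): δ = 45.41°  ·
  (2,5): δ = 4.54°  ✓
  (3,4): δ = 140.25°  ·
  (3,5): δ = 99.38°  ·
  (4,5): δ = 139.13°  ·
antipodal pairs: 4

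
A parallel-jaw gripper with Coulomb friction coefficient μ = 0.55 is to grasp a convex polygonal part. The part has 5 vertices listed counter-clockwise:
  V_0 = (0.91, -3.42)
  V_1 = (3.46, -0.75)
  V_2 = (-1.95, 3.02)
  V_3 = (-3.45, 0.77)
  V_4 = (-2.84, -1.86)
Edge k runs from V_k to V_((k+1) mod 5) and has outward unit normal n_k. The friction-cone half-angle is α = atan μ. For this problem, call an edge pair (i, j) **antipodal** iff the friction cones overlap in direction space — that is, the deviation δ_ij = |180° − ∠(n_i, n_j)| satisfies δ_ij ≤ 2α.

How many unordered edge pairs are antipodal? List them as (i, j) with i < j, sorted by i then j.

α = atan 0.55 = 28.81°;  2α = 57.62°
n_0 = (+0.7232, -0.6907)
n_1 = (+0.5717, +0.8204)
n_2 = (-0.8321, +0.5547)
n_3 = (-0.9741, -0.2259)
n_4 = (-0.3841, -0.9233)
  (0,1): δ = 81.19°  ·
  (0,2): δ = 9.99°  ✓
  (0,3): δ = 56.74°  ✓
  (0,4): δ = 111.10°  ·
  (1,2): δ = 88.82°  ·
  (1,3): δ = 42.07°  ✓
  (1,4): δ = 12.28°  ✓
  (2,3): δ = 133.25°  ·
  (2,4): δ = 78.90°  ·
  (3,4): δ = 125.65°  ·
antipodal pairs: 4

count = 4; pairs: (0,2), (0,3), (1,3), (1,4)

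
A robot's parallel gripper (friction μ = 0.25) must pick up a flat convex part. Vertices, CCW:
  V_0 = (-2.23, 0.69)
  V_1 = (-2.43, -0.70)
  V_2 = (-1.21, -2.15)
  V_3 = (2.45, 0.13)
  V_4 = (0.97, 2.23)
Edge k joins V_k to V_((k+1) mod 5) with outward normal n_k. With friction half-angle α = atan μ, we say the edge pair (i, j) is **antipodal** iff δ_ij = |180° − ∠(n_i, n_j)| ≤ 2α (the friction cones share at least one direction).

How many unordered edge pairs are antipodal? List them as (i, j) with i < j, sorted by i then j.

α = atan 0.25 = 14.04°;  2α = 28.07°
n_0 = (-0.9898, +0.1424)
n_1 = (-0.7652, -0.6438)
n_2 = (+0.5287, -0.8488)
n_3 = (+0.8174, +0.5761)
n_4 = (-0.4336, +0.9011)
  (0,1): δ = 131.74°  ·
  (0,2): δ = 49.89°  ·
  (0,3): δ = 43.36°  ·
  (0,4): δ = 123.89°  ·
  (1,2): δ = 98.16°  ·
  (1,3): δ = 4.90°  ✓
  (1,4): δ = 75.62°  ·
  (2,3): δ = 86.75°  ·
  (2,4): δ = 6.22°  ✓
  (3,4): δ = 99.48°  ·
antipodal pairs: 2

count = 2; pairs: (1,3), (2,4)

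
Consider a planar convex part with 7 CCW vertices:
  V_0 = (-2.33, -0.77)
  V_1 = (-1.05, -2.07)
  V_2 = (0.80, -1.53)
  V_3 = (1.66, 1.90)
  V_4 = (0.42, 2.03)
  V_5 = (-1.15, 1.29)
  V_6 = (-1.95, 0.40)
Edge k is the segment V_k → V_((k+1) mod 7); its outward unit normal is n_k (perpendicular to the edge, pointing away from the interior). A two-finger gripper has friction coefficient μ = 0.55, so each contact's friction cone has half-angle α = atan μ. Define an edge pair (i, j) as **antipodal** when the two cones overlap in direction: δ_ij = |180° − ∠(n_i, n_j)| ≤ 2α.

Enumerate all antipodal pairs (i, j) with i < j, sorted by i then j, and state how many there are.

count = 8; pairs: (0,3), (1,3), (1,4), (1,5), (1,6), (2,4), (2,5), (2,6)

α = atan 0.55 = 28.81°;  2α = 57.62°
n_0 = (-0.7126, -0.7016)
n_1 = (+0.2802, -0.9599)
n_2 = (+0.9700, -0.2432)
n_3 = (+0.1043, +0.9945)
n_4 = (-0.4264, +0.9046)
n_5 = (-0.7437, +0.6685)
n_6 = (-0.9511, +0.3089)
  (0,1): δ = 118.28°  ·
  (0,2): δ = 58.63°  ·
  (0,3): δ = 39.46°  ✓
  (0,4): δ = 70.68°  ·
  (0,5): δ = 93.49°  ·
  (0,6): δ = 117.45°  ·
  (1,2): δ = 120.35°  ·
  (1,3): δ = 22.26°  ✓
  (1,4): δ = 8.96°  ✓
  (1,5): δ = 31.78°  ✓
  (1,6): δ = 55.73°  ✓
  (2,3): δ = 81.91°  ·
  (2,4): δ = 50.69°  ✓
  (2,5): δ = 27.88°  ✓
  (2,6): δ = 3.92°  ✓
  (3,4): δ = 148.78°  ·
  (3,5): δ = 125.97°  ·
  (3,6): δ = 102.01°  ·
  (4,5): δ = 157.19°  ·
  (4,6): δ = 133.23°  ·
  (5,6): δ = 156.04°  ·
antipodal pairs: 8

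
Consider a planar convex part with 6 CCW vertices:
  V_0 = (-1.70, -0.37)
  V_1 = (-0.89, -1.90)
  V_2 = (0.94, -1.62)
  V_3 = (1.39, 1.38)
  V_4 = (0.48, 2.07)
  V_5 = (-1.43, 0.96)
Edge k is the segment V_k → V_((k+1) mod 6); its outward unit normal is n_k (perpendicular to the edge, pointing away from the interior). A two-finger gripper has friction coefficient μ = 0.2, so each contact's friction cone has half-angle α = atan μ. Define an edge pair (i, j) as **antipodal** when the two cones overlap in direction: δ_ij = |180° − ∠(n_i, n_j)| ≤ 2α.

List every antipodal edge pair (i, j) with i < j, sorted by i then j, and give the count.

α = atan 0.2 = 11.31°;  2α = 22.62°
n_0 = (-0.8838, -0.4679)
n_1 = (+0.1512, -0.9885)
n_2 = (+0.9889, -0.1483)
n_3 = (+0.6042, +0.7968)
n_4 = (-0.5025, +0.8646)
n_5 = (-0.9800, +0.1989)
  (0,1): δ = 109.20°  ·
  (0,2): δ = 36.43°  ·
  (0,3): δ = 24.93°  ·
  (0,4): δ = 92.27°  ·
  (0,5): δ = 140.63°  ·
  (1,2): δ = 107.23°  ·
  (1,3): δ = 45.87°  ·
  (1,4): δ = 21.46°  ✓
  (1,5): δ = 69.83°  ·
  (2,3): δ = 118.64°  ·
  (2,4): δ = 51.31°  ·
  (2,5): δ = 2.94°  ✓
  (3,4): δ = 112.67°  ·
  (3,5): δ = 64.30°  ·
  (4,5): δ = 131.64°  ·
antipodal pairs: 2

count = 2; pairs: (1,4), (2,5)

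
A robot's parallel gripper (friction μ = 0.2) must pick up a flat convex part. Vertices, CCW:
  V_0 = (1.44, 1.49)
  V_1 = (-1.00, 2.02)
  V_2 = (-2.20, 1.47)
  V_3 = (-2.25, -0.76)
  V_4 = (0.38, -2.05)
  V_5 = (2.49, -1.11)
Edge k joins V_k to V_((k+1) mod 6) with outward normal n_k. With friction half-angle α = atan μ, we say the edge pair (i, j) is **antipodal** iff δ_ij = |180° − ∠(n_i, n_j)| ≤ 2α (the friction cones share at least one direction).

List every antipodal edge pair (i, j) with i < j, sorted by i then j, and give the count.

count = 2; pairs: (0,3), (1,4)

α = atan 0.2 = 11.31°;  2α = 22.62°
n_0 = (+0.2123, +0.9772)
n_1 = (-0.4167, +0.9091)
n_2 = (-0.9997, +0.0224)
n_3 = (-0.4404, -0.8978)
n_4 = (+0.4069, -0.9135)
n_5 = (+0.9272, +0.3745)
  (0,1): δ = 143.12°  ·
  (0,2): δ = 79.03°  ·
  (0,3): δ = 13.87°  ✓
  (0,4): δ = 36.27°  ·
  (0,5): δ = 124.25°  ·
  (1,2): δ = 115.91°  ·
  (1,3): δ = 50.75°  ·
  (1,4): δ = 0.61°  ✓
  (1,5): δ = 87.37°  ·
  (2,3): δ = 114.84°  ·
  (2,4): δ = 64.70°  ·
  (2,5): δ = 23.28°  ·
  (3,4): δ = 129.86°  ·
  (3,5): δ = 41.88°  ·
  (4,5): δ = 92.02°  ·
antipodal pairs: 2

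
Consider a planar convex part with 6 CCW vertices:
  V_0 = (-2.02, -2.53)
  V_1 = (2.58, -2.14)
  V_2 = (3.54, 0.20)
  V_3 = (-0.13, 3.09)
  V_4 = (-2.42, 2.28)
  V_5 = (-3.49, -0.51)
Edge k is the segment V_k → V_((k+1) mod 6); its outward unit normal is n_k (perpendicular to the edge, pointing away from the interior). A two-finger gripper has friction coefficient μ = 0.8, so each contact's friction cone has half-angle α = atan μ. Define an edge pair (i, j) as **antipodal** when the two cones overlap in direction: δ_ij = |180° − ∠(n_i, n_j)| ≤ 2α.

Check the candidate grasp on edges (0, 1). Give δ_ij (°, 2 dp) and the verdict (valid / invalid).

δ = 117.15°, invalid

α = atan 0.8 = 38.66°;  2α = 77.32°
edge 0: e_0 = (+4.60, +0.39);  n_0 = (+0.0845, -0.9964)
edge 1: e_1 = (+0.96, +2.34);  n_1 = (+0.9252, -0.3796)
∠(n_0, n_1) = 62.85°
δ = |180° − 62.85°| = 117.15°
117.15° > 2α = 77.32°  →  invalid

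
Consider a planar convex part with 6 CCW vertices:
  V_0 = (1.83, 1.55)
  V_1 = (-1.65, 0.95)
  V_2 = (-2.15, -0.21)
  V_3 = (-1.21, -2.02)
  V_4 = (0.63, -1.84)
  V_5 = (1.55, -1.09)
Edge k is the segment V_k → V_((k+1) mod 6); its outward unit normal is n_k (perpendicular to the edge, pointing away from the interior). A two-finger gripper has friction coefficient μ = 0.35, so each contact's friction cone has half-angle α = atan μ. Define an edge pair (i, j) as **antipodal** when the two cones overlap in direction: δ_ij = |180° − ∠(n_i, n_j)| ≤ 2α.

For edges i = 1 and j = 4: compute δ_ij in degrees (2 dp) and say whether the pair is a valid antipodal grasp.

α = atan 0.35 = 19.29°;  2α = 38.58°
edge 1: e_1 = (-0.50, -1.16);  n_1 = (-0.9183, +0.3958)
edge 4: e_4 = (+0.92, +0.75);  n_4 = (+0.6319, -0.7751)
∠(n_1, n_4) = 152.51°
δ = |180° − 152.51°| = 27.49°
27.49° ≤ 2α = 38.58°  →  valid

δ = 27.49°, valid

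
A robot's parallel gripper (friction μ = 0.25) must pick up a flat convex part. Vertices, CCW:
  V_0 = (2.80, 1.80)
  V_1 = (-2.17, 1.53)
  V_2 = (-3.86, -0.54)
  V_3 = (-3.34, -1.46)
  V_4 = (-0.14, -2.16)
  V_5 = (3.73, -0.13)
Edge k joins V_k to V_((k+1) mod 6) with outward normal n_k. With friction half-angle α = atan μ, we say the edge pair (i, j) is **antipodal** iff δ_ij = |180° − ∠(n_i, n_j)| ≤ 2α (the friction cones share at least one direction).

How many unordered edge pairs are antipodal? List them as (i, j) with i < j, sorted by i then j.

count = 4; pairs: (0,3), (0,4), (1,4), (2,5)

α = atan 0.25 = 14.04°;  2α = 28.07°
n_0 = (-0.0542, +0.9985)
n_1 = (-0.7746, +0.6324)
n_2 = (-0.8706, -0.4921)
n_3 = (-0.2137, -0.9769)
n_4 = (+0.4645, -0.8856)
n_5 = (+0.9009, +0.4341)
  (0,1): δ = 132.34°  ·
  (0,2): δ = 63.63°  ·
  (0,3): δ = 15.45°  ✓
  (0,4): δ = 24.57°  ✓
  (0,5): δ = 112.62°  ·
  (1,2): δ = 111.30°  ·
  (1,3): δ = 63.11°  ·
  (1,4): δ = 23.09°  ✓
  (1,5): δ = 64.96°  ·
  (2,3): δ = 131.81°  ·
  (2,4): δ = 91.80°  ·
  (2,5): δ = 3.75°  ✓
  (3,4): δ = 139.98°  ·
  (3,5): δ = 51.93°  ·
  (4,5): δ = 91.95°  ·
antipodal pairs: 4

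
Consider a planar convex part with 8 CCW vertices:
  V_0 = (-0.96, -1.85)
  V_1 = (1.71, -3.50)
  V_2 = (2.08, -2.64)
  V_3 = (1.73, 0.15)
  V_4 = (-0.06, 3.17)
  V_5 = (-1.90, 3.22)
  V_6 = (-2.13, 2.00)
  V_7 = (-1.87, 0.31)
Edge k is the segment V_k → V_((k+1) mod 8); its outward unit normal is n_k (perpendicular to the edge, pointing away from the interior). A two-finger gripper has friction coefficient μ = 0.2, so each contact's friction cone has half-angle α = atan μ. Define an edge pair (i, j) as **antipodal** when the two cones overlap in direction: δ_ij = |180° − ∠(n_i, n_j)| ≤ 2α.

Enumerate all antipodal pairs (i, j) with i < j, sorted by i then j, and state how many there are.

count = 6; pairs: (1,5), (2,5), (2,6), (2,7), (3,6), (3,7)

α = atan 0.2 = 11.31°;  2α = 22.62°
n_0 = (-0.5257, -0.8507)
n_1 = (+0.9186, -0.3952)
n_2 = (+0.9922, +0.1245)
n_3 = (+0.8602, +0.5099)
n_4 = (+0.0272, +0.9996)
n_5 = (-0.9827, +0.1853)
n_6 = (-0.9884, -0.1521)
n_7 = (-0.9216, -0.3882)
  (0,1): δ = 81.56°  ·
  (0,2): δ = 51.13°  ·
  (0,3): δ = 27.63°  ·
  (0,4): δ = 30.16°  ·
  (0,5): δ = 111.04°  ·
  (0,6): δ = 130.46°  ·
  (0,7): δ = 144.56°  ·
  (1,2): δ = 149.57°  ·
  (1,3): δ = 126.07°  ·
  (1,4): δ = 68.28°  ·
  (1,5): δ = 12.60°  ✓
  (1,6): δ = 32.03°  ·
  (1,7): δ = 46.12°  ·
  (2,3): δ = 156.49°  ·
  (2,4): δ = 98.71°  ·
  (2,5): δ = 17.83°  ✓
  (2,6): δ = 1.60°  ✓
  (2,7): δ = 15.70°  ✓
  (3,4): δ = 122.21°  ·
  (3,5): δ = 41.33°  ·
  (3,6): δ = 21.91°  ✓
  (3,7): δ = 7.81°  ✓
  (4,5): δ = 99.12°  ·
  (4,6): δ = 79.70°  ·
  (4,7): δ = 65.60°  ·
  (5,6): δ = 160.58°  ·
  (5,7): δ = 146.48°  ·
  (6,7): δ = 165.90°  ·
antipodal pairs: 6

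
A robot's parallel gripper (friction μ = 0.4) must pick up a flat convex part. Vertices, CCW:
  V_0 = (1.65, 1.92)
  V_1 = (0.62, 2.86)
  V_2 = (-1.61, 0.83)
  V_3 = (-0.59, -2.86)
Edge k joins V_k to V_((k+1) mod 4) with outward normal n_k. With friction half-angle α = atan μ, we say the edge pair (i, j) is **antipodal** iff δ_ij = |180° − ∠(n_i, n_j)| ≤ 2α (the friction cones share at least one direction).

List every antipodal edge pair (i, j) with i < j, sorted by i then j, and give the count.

α = atan 0.4 = 21.80°;  2α = 43.60°
n_0 = (+0.6741, +0.7386)
n_1 = (-0.6732, +0.7395)
n_2 = (-0.9639, -0.2664)
n_3 = (+0.9055, -0.4243)
  (0,1): δ = 95.30°  ·
  (0,2): δ = 32.16°  ✓
  (0,3): δ = 107.28°  ·
  (1,2): δ = 116.86°  ·
  (1,3): δ = 22.58°  ✓
  (2,3): δ = 40.56°  ✓
antipodal pairs: 3

count = 3; pairs: (0,2), (1,3), (2,3)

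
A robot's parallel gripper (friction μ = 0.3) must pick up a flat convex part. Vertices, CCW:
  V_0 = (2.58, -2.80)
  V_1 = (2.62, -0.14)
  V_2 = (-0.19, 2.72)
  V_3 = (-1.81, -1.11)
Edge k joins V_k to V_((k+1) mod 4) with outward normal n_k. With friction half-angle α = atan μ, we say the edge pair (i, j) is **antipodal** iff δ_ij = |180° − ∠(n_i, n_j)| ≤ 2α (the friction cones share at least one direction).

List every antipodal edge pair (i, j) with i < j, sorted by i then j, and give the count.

α = atan 0.3 = 16.70°;  2α = 33.40°
n_0 = (+0.9999, -0.0150)
n_1 = (+0.7133, +0.7008)
n_2 = (-0.9210, +0.3896)
n_3 = (-0.3593, -0.9332)
  (0,1): δ = 134.64°  ·
  (0,2): δ = 22.07°  ✓
  (0,3): δ = 69.81°  ·
  (1,2): δ = 67.42°  ·
  (1,3): δ = 24.45°  ✓
  (2,3): δ = 88.13°  ·
antipodal pairs: 2

count = 2; pairs: (0,2), (1,3)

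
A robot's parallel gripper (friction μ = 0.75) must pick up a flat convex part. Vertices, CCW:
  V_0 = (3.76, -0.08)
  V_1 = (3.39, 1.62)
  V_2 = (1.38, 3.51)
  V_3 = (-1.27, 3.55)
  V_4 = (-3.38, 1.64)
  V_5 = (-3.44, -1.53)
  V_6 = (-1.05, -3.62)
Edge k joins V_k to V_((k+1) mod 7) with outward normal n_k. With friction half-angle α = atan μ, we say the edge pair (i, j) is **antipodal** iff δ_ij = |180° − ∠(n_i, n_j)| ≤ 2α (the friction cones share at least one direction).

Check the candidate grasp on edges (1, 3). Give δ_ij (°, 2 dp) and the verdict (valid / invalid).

α = atan 0.75 = 36.87°;  2α = 73.74°
edge 1: e_1 = (-2.01, +1.89);  n_1 = (+0.6850, +0.7285)
edge 3: e_3 = (-2.11, -1.91);  n_3 = (-0.6711, +0.7414)
∠(n_1, n_3) = 85.39°
δ = |180° − 85.39°| = 94.61°
94.61° > 2α = 73.74°  →  invalid

δ = 94.61°, invalid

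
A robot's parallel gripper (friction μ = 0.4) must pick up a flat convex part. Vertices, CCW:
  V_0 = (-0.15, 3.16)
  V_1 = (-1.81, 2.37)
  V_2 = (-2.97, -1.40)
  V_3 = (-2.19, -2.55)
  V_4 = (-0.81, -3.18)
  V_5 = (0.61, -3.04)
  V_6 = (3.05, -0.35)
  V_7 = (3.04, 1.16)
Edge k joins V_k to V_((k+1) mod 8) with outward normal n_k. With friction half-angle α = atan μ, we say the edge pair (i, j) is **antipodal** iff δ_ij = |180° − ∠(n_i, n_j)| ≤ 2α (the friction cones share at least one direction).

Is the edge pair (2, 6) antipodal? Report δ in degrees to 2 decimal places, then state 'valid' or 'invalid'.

δ = 33.77°, valid

α = atan 0.4 = 21.80°;  2α = 43.60°
edge 2: e_2 = (+0.78, -1.15);  n_2 = (-0.8276, -0.5613)
edge 6: e_6 = (-0.01, +1.51);  n_6 = (+1.0000, +0.0066)
∠(n_2, n_6) = 146.23°
δ = |180° − 146.23°| = 33.77°
33.77° ≤ 2α = 43.60°  →  valid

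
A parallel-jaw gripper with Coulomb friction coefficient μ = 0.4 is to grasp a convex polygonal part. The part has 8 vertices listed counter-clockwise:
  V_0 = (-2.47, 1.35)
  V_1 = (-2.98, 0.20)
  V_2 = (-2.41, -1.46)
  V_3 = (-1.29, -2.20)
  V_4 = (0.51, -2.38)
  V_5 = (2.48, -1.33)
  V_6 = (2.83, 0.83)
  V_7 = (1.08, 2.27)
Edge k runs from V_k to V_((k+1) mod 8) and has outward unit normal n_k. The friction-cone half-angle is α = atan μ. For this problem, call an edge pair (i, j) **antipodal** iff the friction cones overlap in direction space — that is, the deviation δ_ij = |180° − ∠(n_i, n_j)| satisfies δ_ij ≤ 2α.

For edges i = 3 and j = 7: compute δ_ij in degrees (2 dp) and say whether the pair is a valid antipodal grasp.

δ = 20.24°, valid

α = atan 0.4 = 21.80°;  2α = 43.60°
edge 3: e_3 = (+1.80, -0.18);  n_3 = (-0.0995, -0.9950)
edge 7: e_7 = (-3.55, -0.92);  n_7 = (-0.2509, +0.9680)
∠(n_3, n_7) = 159.76°
δ = |180° − 159.76°| = 20.24°
20.24° ≤ 2α = 43.60°  →  valid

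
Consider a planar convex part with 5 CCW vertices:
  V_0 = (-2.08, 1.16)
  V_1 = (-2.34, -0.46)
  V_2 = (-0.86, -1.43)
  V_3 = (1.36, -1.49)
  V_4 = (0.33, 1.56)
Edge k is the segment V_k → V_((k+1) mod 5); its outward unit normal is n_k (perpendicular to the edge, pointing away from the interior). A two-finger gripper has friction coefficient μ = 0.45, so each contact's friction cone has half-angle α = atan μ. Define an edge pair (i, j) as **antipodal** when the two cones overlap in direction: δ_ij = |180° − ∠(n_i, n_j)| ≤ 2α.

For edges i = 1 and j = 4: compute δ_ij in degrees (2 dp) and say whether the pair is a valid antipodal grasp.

δ = 42.66°, valid

α = atan 0.45 = 24.23°;  2α = 48.46°
edge 1: e_1 = (+1.48, -0.97);  n_1 = (-0.5482, -0.8364)
edge 4: e_4 = (-2.41, -0.40);  n_4 = (-0.1637, +0.9865)
∠(n_1, n_4) = 137.34°
δ = |180° − 137.34°| = 42.66°
42.66° ≤ 2α = 48.46°  →  valid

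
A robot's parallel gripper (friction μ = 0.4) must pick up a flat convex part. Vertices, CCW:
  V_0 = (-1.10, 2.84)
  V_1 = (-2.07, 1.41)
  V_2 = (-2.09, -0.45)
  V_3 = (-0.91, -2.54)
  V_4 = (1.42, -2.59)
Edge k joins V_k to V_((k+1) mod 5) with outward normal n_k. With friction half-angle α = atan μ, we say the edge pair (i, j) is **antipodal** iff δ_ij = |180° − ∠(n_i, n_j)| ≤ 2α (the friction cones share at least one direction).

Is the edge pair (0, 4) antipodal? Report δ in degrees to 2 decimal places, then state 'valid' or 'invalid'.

δ = 59.05°, invalid

α = atan 0.4 = 21.80°;  2α = 43.60°
edge 0: e_0 = (-0.97, -1.43);  n_0 = (-0.8276, +0.5614)
edge 4: e_4 = (-2.52, +5.43);  n_4 = (+0.9071, +0.4210)
∠(n_0, n_4) = 120.95°
δ = |180° − 120.95°| = 59.05°
59.05° > 2α = 43.60°  →  invalid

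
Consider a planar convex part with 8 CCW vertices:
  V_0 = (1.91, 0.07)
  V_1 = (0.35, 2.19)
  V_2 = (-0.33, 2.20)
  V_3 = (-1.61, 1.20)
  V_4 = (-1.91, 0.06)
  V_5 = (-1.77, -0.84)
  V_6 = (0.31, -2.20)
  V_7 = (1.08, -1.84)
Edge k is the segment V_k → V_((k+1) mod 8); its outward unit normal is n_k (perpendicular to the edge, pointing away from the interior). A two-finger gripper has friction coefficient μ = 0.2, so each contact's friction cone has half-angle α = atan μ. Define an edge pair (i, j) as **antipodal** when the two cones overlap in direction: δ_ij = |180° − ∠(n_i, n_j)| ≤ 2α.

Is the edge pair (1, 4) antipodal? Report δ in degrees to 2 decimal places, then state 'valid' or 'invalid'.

δ = 80.32°, invalid

α = atan 0.2 = 11.31°;  2α = 22.62°
edge 1: e_1 = (-0.68, +0.01);  n_1 = (+0.0147, +0.9999)
edge 4: e_4 = (+0.14, -0.90);  n_4 = (-0.9881, -0.1537)
∠(n_1, n_4) = 99.68°
δ = |180° − 99.68°| = 80.32°
80.32° > 2α = 22.62°  →  invalid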